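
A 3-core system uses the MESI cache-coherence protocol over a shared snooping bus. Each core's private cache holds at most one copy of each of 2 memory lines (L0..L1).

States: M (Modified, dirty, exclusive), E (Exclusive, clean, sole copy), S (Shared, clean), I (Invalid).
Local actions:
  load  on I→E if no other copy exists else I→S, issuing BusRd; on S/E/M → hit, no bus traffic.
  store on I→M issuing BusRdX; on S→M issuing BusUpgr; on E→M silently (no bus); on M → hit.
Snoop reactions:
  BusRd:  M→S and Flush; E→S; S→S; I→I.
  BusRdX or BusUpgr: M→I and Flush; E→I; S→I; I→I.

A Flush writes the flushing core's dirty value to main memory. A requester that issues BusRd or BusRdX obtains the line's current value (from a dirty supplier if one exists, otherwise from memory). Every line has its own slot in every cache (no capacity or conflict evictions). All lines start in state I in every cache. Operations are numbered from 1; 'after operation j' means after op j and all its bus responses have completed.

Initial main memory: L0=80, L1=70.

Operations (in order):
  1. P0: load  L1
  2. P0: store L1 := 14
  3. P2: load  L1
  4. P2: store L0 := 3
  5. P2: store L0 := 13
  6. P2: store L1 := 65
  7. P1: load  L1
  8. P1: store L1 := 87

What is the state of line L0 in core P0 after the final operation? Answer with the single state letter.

  op1 P0: load  L1 → E/I/I on L1; bus BusRd; mem=70
  op2 P0: store L1 := 14 → M/I/I on L1; bus (none); mem=70
  op3 P2: load  L1 → S/I/S on L1; bus BusRd Flush; mem=14
  op4 P2: store L0 := 3 → I/I/M on L0; bus BusRdX; mem=80
  op5 P2: store L0 := 13 → I/I/M on L0; bus (none); mem=80
  op6 P2: store L1 := 65 → I/I/M on L1; bus BusUpgr; mem=14
  op7 P1: load  L1 → I/S/S on L1; bus BusRd Flush; mem=65
  op8 P1: store L1 := 87 → I/M/I on L1; bus BusUpgr; mem=65

state = I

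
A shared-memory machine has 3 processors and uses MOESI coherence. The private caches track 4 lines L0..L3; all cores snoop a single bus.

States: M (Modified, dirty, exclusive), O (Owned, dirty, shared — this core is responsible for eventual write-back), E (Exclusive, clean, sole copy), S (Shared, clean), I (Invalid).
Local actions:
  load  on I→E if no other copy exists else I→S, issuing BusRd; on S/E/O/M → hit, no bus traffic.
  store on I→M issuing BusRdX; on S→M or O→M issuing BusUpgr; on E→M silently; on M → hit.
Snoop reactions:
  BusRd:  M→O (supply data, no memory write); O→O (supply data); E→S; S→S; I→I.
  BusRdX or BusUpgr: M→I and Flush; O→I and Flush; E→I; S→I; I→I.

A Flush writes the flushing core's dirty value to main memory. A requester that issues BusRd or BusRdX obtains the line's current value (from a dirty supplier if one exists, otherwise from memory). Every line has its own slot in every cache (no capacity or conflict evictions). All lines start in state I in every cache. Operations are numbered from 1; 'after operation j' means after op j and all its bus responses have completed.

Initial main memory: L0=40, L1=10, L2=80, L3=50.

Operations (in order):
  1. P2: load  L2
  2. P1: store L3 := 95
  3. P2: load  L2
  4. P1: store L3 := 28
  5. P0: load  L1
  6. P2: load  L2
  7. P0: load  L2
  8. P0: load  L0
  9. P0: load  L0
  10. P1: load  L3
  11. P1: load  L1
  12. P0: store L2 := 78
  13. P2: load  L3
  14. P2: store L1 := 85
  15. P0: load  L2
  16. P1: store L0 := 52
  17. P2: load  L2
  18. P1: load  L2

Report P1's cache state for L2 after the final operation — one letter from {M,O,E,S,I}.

  op1 P2: load  L2 → I/I/E on L2; bus BusRd; mem=80
  op2 P1: store L3 := 95 → I/M/I on L3; bus BusRdX; mem=50
  op3 P2: load  L2 → I/I/E on L2; bus (none); mem=80
  op4 P1: store L3 := 28 → I/M/I on L3; bus (none); mem=50
  op5 P0: load  L1 → E/I/I on L1; bus BusRd; mem=10
  op6 P2: load  L2 → I/I/E on L2; bus (none); mem=80
  op7 P0: load  L2 → S/I/S on L2; bus BusRd; mem=80
  op8 P0: load  L0 → E/I/I on L0; bus BusRd; mem=40
  op9 P0: load  L0 → E/I/I on L0; bus (none); mem=40
  op10 P1: load  L3 → I/M/I on L3; bus (none); mem=50
  op11 P1: load  L1 → S/S/I on L1; bus BusRd; mem=10
  op12 P0: store L2 := 78 → M/I/I on L2; bus BusUpgr; mem=80
  op13 P2: load  L3 → I/O/S on L3; bus BusRd; mem=50
  op14 P2: store L1 := 85 → I/I/M on L1; bus BusRdX; mem=10
  op15 P0: load  L2 → M/I/I on L2; bus (none); mem=80
  op16 P1: store L0 := 52 → I/M/I on L0; bus BusRdX; mem=40
  op17 P2: load  L2 → O/I/S on L2; bus BusRd; mem=80
  op18 P1: load  L2 → O/S/S on L2; bus BusRd; mem=80

state = S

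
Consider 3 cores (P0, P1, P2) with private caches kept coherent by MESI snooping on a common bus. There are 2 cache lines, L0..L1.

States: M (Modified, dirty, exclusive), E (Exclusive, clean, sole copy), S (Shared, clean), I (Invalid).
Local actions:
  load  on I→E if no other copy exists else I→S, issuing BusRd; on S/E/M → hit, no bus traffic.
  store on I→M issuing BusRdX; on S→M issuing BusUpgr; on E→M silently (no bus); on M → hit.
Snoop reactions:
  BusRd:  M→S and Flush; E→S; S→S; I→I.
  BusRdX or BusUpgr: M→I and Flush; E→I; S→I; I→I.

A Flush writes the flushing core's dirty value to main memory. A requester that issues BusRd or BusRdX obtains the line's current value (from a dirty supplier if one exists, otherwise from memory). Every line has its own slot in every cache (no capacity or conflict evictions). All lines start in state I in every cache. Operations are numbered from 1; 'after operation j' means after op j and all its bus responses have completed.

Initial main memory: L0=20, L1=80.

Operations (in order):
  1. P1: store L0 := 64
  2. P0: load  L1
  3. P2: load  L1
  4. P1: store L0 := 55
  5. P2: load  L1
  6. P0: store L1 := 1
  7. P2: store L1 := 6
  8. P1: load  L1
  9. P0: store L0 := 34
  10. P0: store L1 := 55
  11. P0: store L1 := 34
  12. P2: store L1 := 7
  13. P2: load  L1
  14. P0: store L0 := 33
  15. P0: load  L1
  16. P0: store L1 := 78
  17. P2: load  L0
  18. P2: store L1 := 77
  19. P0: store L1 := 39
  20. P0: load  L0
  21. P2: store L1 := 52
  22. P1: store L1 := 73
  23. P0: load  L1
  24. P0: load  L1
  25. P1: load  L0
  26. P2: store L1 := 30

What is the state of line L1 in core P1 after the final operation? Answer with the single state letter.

state = I

  op1 P1: store L0 := 64 → I/M/I on L0; bus BusRdX; mem=20
  op2 P0: load  L1 → E/I/I on L1; bus BusRd; mem=80
  op3 P2: load  L1 → S/I/S on L1; bus BusRd; mem=80
  op4 P1: store L0 := 55 → I/M/I on L0; bus (none); mem=20
  op5 P2: load  L1 → S/I/S on L1; bus (none); mem=80
  op6 P0: store L1 := 1 → M/I/I on L1; bus BusUpgr; mem=80
  op7 P2: store L1 := 6 → I/I/M on L1; bus BusRdX Flush; mem=1
  op8 P1: load  L1 → I/S/S on L1; bus BusRd Flush; mem=6
  op9 P0: store L0 := 34 → M/I/I on L0; bus BusRdX Flush; mem=55
  op10 P0: store L1 := 55 → M/I/I on L1; bus BusRdX; mem=6
  op11 P0: store L1 := 34 → M/I/I on L1; bus (none); mem=6
  op12 P2: store L1 := 7 → I/I/M on L1; bus BusRdX Flush; mem=34
  op13 P2: load  L1 → I/I/M on L1; bus (none); mem=34
  op14 P0: store L0 := 33 → M/I/I on L0; bus (none); mem=55
  op15 P0: load  L1 → S/I/S on L1; bus BusRd Flush; mem=7
  op16 P0: store L1 := 78 → M/I/I on L1; bus BusUpgr; mem=7
  op17 P2: load  L0 → S/I/S on L0; bus BusRd Flush; mem=33
  op18 P2: store L1 := 77 → I/I/M on L1; bus BusRdX Flush; mem=78
  op19 P0: store L1 := 39 → M/I/I on L1; bus BusRdX Flush; mem=77
  op20 P0: load  L0 → S/I/S on L0; bus (none); mem=33
  op21 P2: store L1 := 52 → I/I/M on L1; bus BusRdX Flush; mem=39
  op22 P1: store L1 := 73 → I/M/I on L1; bus BusRdX Flush; mem=52
  op23 P0: load  L1 → S/S/I on L1; bus BusRd Flush; mem=73
  op24 P0: load  L1 → S/S/I on L1; bus (none); mem=73
  op25 P1: load  L0 → S/S/S on L0; bus BusRd; mem=33
  op26 P2: store L1 := 30 → I/I/M on L1; bus BusRdX; mem=73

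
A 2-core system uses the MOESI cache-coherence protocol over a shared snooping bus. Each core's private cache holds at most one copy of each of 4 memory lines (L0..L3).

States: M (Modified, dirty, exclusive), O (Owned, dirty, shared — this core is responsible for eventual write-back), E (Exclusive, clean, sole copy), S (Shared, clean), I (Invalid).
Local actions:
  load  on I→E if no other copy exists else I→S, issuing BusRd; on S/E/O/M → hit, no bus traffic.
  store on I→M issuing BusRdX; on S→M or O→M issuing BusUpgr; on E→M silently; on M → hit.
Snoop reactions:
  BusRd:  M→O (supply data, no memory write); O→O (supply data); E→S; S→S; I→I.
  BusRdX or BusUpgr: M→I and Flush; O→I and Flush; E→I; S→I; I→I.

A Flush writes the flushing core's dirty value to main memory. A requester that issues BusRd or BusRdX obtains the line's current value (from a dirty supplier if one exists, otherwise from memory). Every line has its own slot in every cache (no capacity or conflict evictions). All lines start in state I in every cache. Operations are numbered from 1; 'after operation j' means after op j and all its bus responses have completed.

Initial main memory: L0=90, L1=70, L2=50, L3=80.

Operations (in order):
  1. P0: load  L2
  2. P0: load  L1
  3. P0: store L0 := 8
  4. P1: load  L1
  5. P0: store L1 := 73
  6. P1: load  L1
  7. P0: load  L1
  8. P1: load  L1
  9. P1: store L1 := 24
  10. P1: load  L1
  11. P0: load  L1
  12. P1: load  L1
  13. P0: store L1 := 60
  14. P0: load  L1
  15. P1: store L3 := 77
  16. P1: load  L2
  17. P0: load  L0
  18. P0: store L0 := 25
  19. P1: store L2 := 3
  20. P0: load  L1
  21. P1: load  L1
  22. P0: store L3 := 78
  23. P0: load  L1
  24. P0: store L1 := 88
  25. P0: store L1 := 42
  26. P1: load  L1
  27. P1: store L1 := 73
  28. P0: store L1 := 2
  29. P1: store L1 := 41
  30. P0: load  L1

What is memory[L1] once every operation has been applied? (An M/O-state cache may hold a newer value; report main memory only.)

memory[L1] = 2

  op1 P0: load  L2 → E/I on L2; bus BusRd; mem=50
  op2 P0: load  L1 → E/I on L1; bus BusRd; mem=70
  op3 P0: store L0 := 8 → M/I on L0; bus BusRdX; mem=90
  op4 P1: load  L1 → S/S on L1; bus BusRd; mem=70
  op5 P0: store L1 := 73 → M/I on L1; bus BusUpgr; mem=70
  op6 P1: load  L1 → O/S on L1; bus BusRd; mem=70
  op7 P0: load  L1 → O/S on L1; bus (none); mem=70
  op8 P1: load  L1 → O/S on L1; bus (none); mem=70
  op9 P1: store L1 := 24 → I/M on L1; bus BusUpgr Flush; mem=73
  op10 P1: load  L1 → I/M on L1; bus (none); mem=73
  op11 P0: load  L1 → S/O on L1; bus BusRd; mem=73
  op12 P1: load  L1 → S/O on L1; bus (none); mem=73
  op13 P0: store L1 := 60 → M/I on L1; bus BusUpgr Flush; mem=24
  op14 P0: load  L1 → M/I on L1; bus (none); mem=24
  op15 P1: store L3 := 77 → I/M on L3; bus BusRdX; mem=80
  op16 P1: load  L2 → S/S on L2; bus BusRd; mem=50
  op17 P0: load  L0 → M/I on L0; bus (none); mem=90
  op18 P0: store L0 := 25 → M/I on L0; bus (none); mem=90
  op19 P1: store L2 := 3 → I/M on L2; bus BusUpgr; mem=50
  op20 P0: load  L1 → M/I on L1; bus (none); mem=24
  op21 P1: load  L1 → O/S on L1; bus BusRd; mem=24
  op22 P0: store L3 := 78 → M/I on L3; bus BusRdX Flush; mem=77
  op23 P0: load  L1 → O/S on L1; bus (none); mem=24
  op24 P0: store L1 := 88 → M/I on L1; bus BusUpgr; mem=24
  op25 P0: store L1 := 42 → M/I on L1; bus (none); mem=24
  op26 P1: load  L1 → O/S on L1; bus BusRd; mem=24
  op27 P1: store L1 := 73 → I/M on L1; bus BusUpgr Flush; mem=42
  op28 P0: store L1 := 2 → M/I on L1; bus BusRdX Flush; mem=73
  op29 P1: store L1 := 41 → I/M on L1; bus BusRdX Flush; mem=2
  op30 P0: load  L1 → S/O on L1; bus BusRd; mem=2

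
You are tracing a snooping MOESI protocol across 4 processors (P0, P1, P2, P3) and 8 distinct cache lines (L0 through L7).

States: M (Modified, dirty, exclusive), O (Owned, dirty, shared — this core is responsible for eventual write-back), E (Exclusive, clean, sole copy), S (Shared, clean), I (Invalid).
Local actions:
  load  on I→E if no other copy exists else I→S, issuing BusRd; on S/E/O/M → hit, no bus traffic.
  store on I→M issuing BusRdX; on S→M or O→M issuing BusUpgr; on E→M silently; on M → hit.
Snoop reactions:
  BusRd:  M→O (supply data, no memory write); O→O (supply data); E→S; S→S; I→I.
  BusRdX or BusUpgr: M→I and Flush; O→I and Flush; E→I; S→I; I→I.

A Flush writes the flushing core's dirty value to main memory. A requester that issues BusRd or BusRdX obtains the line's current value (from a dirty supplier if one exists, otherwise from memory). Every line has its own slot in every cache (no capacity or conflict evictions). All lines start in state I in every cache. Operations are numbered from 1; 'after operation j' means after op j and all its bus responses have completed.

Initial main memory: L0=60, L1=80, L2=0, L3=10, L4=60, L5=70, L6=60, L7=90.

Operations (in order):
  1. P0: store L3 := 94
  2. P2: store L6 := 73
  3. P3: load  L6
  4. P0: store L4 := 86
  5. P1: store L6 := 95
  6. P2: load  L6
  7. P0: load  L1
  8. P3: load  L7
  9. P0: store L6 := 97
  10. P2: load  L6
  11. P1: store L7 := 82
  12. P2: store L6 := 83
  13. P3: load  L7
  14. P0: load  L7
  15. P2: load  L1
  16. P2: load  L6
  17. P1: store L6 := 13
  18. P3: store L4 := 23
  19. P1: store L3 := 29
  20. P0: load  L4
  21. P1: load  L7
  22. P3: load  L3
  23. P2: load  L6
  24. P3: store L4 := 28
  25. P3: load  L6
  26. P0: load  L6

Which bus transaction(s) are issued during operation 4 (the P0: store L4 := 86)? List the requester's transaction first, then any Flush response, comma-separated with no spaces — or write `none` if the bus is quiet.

step 1: P0: store L3 := 94  ⟶  MIII  (L3)  txn=BusRdX  M[L3]=10
step 2: P2: store L6 := 73  ⟶  IIMI  (L6)  txn=BusRdX  M[L6]=60
step 3: P3: load  L6  ⟶  IIOS  (L6)  txn=BusRd  M[L6]=60
step 4: P0: store L4 := 86  ⟶  MIII  (L4)  txn=BusRdX  M[L4]=60
step 5: P1: store L6 := 95  ⟶  IMII  (L6)  txn=BusRdX+Flush  M[L6]=73
step 6: P2: load  L6  ⟶  IOSI  (L6)  txn=BusRd  M[L6]=73
step 7: P0: load  L1  ⟶  EIII  (L1)  txn=BusRd  M[L1]=80
step 8: P3: load  L7  ⟶  IIIE  (L7)  txn=BusRd  M[L7]=90
step 9: P0: store L6 := 97  ⟶  MIII  (L6)  txn=BusRdX+Flush  M[L6]=95
step 10: P2: load  L6  ⟶  OISI  (L6)  txn=BusRd  M[L6]=95
step 11: P1: store L7 := 82  ⟶  IMII  (L7)  txn=BusRdX  M[L7]=90
step 12: P2: store L6 := 83  ⟶  IIMI  (L6)  txn=BusUpgr+Flush  M[L6]=97
step 13: P3: load  L7  ⟶  IOIS  (L7)  txn=BusRd  M[L7]=90
step 14: P0: load  L7  ⟶  SOIS  (L7)  txn=BusRd  M[L7]=90
step 15: P2: load  L1  ⟶  SISI  (L1)  txn=BusRd  M[L1]=80
step 16: P2: load  L6  ⟶  IIMI  (L6)  txn=∅  M[L6]=97
step 17: P1: store L6 := 13  ⟶  IMII  (L6)  txn=BusRdX+Flush  M[L6]=83
step 18: P3: store L4 := 23  ⟶  IIIM  (L4)  txn=BusRdX+Flush  M[L4]=86
step 19: P1: store L3 := 29  ⟶  IMII  (L3)  txn=BusRdX+Flush  M[L3]=94
step 20: P0: load  L4  ⟶  SIIO  (L4)  txn=BusRd  M[L4]=86
step 21: P1: load  L7  ⟶  SOIS  (L7)  txn=∅  M[L7]=90
step 22: P3: load  L3  ⟶  IOIS  (L3)  txn=BusRd  M[L3]=94
step 23: P2: load  L6  ⟶  IOSI  (L6)  txn=BusRd  M[L6]=83
step 24: P3: store L4 := 28  ⟶  IIIM  (L4)  txn=BusUpgr  M[L4]=86
step 25: P3: load  L6  ⟶  IOSS  (L6)  txn=BusRd  M[L6]=83
step 26: P0: load  L6  ⟶  SOSS  (L6)  txn=BusRd  M[L6]=83

bus = BusRdX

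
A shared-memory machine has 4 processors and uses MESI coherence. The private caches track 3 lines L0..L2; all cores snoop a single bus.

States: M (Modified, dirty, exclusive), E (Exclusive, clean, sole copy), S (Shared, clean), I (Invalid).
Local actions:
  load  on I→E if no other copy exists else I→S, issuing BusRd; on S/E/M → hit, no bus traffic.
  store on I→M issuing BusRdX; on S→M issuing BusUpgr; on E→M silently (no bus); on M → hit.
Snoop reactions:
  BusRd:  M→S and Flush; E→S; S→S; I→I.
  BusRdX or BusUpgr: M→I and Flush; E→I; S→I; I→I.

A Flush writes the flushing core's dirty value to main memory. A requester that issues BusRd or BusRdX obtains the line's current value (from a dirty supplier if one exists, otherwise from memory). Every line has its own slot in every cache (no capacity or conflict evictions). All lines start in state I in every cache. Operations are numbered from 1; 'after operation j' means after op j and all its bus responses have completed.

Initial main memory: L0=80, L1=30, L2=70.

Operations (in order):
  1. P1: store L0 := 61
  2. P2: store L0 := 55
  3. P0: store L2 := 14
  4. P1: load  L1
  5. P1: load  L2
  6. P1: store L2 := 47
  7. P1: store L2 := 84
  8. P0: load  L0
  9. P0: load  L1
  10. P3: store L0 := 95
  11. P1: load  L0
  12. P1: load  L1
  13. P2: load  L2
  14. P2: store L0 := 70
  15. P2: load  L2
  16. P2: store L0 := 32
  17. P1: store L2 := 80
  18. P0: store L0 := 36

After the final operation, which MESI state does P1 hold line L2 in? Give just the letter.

state = M

[1] P1: store L0 := 61 | P0:I, P1:M(61), P2:I, P3:I | bus: BusRdX
[2] P2: store L0 := 55 | P0:I, P1:I, P2:M(55), P3:I | bus: BusRdX,Flush
[3] P0: store L2 := 14 | P0:M(14), P1:I, P2:I, P3:I | bus: BusRdX
[4] P1: load  L1 | P0:I, P1:E(30), P2:I, P3:I | bus: BusRd
[5] P1: load  L2 | P0:S(14), P1:S(14), P2:I, P3:I | bus: BusRd,Flush
[6] P1: store L2 := 47 | P0:I, P1:M(47), P2:I, P3:I | bus: BusUpgr
[7] P1: store L2 := 84 | P0:I, P1:M(84), P2:I, P3:I | bus: none
[8] P0: load  L0 | P0:S(55), P1:I, P2:S(55), P3:I | bus: BusRd,Flush
[9] P0: load  L1 | P0:S(30), P1:S(30), P2:I, P3:I | bus: BusRd
[10] P3: store L0 := 95 | P0:I, P1:I, P2:I, P3:M(95) | bus: BusRdX
[11] P1: load  L0 | P0:I, P1:S(95), P2:I, P3:S(95) | bus: BusRd,Flush
[12] P1: load  L1 | P0:S(30), P1:S(30), P2:I, P3:I | bus: none
[13] P2: load  L2 | P0:I, P1:S(84), P2:S(84), P3:I | bus: BusRd,Flush
[14] P2: store L0 := 70 | P0:I, P1:I, P2:M(70), P3:I | bus: BusRdX
[15] P2: load  L2 | P0:I, P1:S(84), P2:S(84), P3:I | bus: none
[16] P2: store L0 := 32 | P0:I, P1:I, P2:M(32), P3:I | bus: none
[17] P1: store L2 := 80 | P0:I, P1:M(80), P2:I, P3:I | bus: BusUpgr
[18] P0: store L0 := 36 | P0:M(36), P1:I, P2:I, P3:I | bus: BusRdX,Flush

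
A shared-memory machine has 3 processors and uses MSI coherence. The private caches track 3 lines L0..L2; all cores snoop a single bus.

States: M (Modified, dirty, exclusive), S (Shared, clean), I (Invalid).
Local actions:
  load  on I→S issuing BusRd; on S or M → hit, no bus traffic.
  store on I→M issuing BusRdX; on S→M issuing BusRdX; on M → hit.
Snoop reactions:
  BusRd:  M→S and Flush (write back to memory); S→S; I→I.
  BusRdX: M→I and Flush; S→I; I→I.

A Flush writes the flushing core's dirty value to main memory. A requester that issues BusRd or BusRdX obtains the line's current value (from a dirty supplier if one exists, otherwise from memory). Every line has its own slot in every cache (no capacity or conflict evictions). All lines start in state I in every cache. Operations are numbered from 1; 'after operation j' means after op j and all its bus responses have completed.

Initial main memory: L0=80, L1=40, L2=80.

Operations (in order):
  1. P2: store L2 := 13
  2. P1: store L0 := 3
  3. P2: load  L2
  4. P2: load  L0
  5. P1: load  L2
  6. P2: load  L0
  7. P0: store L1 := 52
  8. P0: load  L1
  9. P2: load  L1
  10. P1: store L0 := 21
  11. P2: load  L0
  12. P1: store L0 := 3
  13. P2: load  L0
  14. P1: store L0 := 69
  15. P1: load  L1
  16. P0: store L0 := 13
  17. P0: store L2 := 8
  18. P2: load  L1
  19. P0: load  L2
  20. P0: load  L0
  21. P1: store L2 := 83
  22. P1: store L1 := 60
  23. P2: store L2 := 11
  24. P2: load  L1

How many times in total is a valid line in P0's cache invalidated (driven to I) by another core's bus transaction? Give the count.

invalidations = 2

step 1: P2: store L2 := 13  ⟶  IIM  (L2)  txn=BusRdX  M[L2]=80
step 2: P1: store L0 := 3  ⟶  IMI  (L0)  txn=BusRdX  M[L0]=80
step 3: P2: load  L2  ⟶  IIM  (L2)  txn=∅  M[L2]=80
step 4: P2: load  L0  ⟶  ISS  (L0)  txn=BusRd+Flush  M[L0]=3
step 5: P1: load  L2  ⟶  ISS  (L2)  txn=BusRd+Flush  M[L2]=13
step 6: P2: load  L0  ⟶  ISS  (L0)  txn=∅  M[L0]=3
step 7: P0: store L1 := 52  ⟶  MII  (L1)  txn=BusRdX  M[L1]=40
step 8: P0: load  L1  ⟶  MII  (L1)  txn=∅  M[L1]=40
step 9: P2: load  L1  ⟶  SIS  (L1)  txn=BusRd+Flush  M[L1]=52
step 10: P1: store L0 := 21  ⟶  IMI  (L0)  txn=BusRdX  M[L0]=3
step 11: P2: load  L0  ⟶  ISS  (L0)  txn=BusRd+Flush  M[L0]=21
step 12: P1: store L0 := 3  ⟶  IMI  (L0)  txn=BusRdX  M[L0]=21
step 13: P2: load  L0  ⟶  ISS  (L0)  txn=BusRd+Flush  M[L0]=3
step 14: P1: store L0 := 69  ⟶  IMI  (L0)  txn=BusRdX  M[L0]=3
step 15: P1: load  L1  ⟶  SSS  (L1)  txn=BusRd  M[L1]=52
step 16: P0: store L0 := 13  ⟶  MII  (L0)  txn=BusRdX+Flush  M[L0]=69
step 17: P0: store L2 := 8  ⟶  MII  (L2)  txn=BusRdX  M[L2]=13
step 18: P2: load  L1  ⟶  SSS  (L1)  txn=∅  M[L1]=52
step 19: P0: load  L2  ⟶  MII  (L2)  txn=∅  M[L2]=13
step 20: P0: load  L0  ⟶  MII  (L0)  txn=∅  M[L0]=69
step 21: P1: store L2 := 83  ⟶  IMI  (L2)  txn=BusRdX+Flush  M[L2]=8
step 22: P1: store L1 := 60  ⟶  IMI  (L1)  txn=BusRdX  M[L1]=52
step 23: P2: store L2 := 11  ⟶  IIM  (L2)  txn=BusRdX+Flush  M[L2]=83
step 24: P2: load  L1  ⟶  ISS  (L1)  txn=BusRd+Flush  M[L1]=60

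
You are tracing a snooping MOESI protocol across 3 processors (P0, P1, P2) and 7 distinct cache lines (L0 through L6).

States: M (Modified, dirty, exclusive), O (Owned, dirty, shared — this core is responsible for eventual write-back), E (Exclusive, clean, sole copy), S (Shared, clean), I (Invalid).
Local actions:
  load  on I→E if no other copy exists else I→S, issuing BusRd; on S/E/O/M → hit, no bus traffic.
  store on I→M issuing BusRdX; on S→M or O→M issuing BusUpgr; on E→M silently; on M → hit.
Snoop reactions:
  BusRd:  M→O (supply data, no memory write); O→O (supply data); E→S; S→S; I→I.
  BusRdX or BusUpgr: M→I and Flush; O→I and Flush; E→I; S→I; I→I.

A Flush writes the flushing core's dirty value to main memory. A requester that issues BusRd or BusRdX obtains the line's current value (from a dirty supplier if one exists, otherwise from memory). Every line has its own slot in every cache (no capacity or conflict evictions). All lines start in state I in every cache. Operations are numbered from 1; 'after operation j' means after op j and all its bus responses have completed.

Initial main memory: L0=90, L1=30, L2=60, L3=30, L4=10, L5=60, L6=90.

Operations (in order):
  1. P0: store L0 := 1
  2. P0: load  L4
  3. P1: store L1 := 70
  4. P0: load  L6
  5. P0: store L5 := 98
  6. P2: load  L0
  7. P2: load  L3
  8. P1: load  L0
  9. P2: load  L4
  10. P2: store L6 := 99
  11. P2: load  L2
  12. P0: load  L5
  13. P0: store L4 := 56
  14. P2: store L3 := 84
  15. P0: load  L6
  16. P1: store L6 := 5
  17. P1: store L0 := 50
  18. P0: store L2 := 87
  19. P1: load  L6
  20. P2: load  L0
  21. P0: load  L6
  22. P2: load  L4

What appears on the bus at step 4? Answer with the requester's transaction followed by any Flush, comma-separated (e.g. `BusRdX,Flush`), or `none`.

[1] P0: store L0 := 1 | P0:M(1), P1:I, P2:I | bus: BusRdX
[2] P0: load  L4 | P0:E(10), P1:I, P2:I | bus: BusRd
[3] P1: store L1 := 70 | P0:I, P1:M(70), P2:I | bus: BusRdX
[4] P0: load  L6 | P0:E(90), P1:I, P2:I | bus: BusRd
[5] P0: store L5 := 98 | P0:M(98), P1:I, P2:I | bus: BusRdX
[6] P2: load  L0 | P0:O(1), P1:I, P2:S(1) | bus: BusRd
[7] P2: load  L3 | P0:I, P1:I, P2:E(30) | bus: BusRd
[8] P1: load  L0 | P0:O(1), P1:S(1), P2:S(1) | bus: BusRd
[9] P2: load  L4 | P0:S(10), P1:I, P2:S(10) | bus: BusRd
[10] P2: store L6 := 99 | P0:I, P1:I, P2:M(99) | bus: BusRdX
[11] P2: load  L2 | P0:I, P1:I, P2:E(60) | bus: BusRd
[12] P0: load  L5 | P0:M(98), P1:I, P2:I | bus: none
[13] P0: store L4 := 56 | P0:M(56), P1:I, P2:I | bus: BusUpgr
[14] P2: store L3 := 84 | P0:I, P1:I, P2:M(84) | bus: none
[15] P0: load  L6 | P0:S(99), P1:I, P2:O(99) | bus: BusRd
[16] P1: store L6 := 5 | P0:I, P1:M(5), P2:I | bus: BusRdX,Flush
[17] P1: store L0 := 50 | P0:I, P1:M(50), P2:I | bus: BusUpgr,Flush
[18] P0: store L2 := 87 | P0:M(87), P1:I, P2:I | bus: BusRdX
[19] P1: load  L6 | P0:I, P1:M(5), P2:I | bus: none
[20] P2: load  L0 | P0:I, P1:O(50), P2:S(50) | bus: BusRd
[21] P0: load  L6 | P0:S(5), P1:O(5), P2:I | bus: BusRd
[22] P2: load  L4 | P0:O(56), P1:I, P2:S(56) | bus: BusRd

bus = BusRd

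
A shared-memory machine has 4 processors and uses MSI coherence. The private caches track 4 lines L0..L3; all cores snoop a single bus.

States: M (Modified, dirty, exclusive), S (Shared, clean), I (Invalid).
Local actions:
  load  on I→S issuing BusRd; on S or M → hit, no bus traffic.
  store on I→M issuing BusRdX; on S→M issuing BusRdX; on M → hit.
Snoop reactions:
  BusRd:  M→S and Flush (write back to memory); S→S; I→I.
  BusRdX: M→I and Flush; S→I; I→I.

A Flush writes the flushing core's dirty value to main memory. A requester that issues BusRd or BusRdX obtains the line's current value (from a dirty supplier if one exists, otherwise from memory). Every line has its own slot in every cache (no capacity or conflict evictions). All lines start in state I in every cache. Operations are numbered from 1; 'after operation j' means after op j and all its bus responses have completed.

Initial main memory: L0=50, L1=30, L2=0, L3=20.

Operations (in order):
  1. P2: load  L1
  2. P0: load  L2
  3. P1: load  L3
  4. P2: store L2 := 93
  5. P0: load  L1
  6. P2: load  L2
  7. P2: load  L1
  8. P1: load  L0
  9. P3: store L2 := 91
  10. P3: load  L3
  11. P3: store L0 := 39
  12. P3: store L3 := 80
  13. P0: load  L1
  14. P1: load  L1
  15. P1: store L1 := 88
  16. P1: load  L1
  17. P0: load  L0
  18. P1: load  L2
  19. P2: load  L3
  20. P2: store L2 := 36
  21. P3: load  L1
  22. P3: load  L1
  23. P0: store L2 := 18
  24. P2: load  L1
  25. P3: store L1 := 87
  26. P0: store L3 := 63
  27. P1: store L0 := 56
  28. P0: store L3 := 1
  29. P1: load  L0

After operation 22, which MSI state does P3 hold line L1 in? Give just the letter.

1. P2: load  L1  bus=[BusRd]  L1: P0=I P1=I P2=S P3=I  mem[L1]=30
2. P0: load  L2  bus=[BusRd]  L2: P0=S P1=I P2=I P3=I  mem[L2]=0
3. P1: load  L3  bus=[BusRd]  L3: P0=I P1=S P2=I P3=I  mem[L3]=20
4. P2: store L2 := 93  bus=[BusRdX]  L2: P0=I P1=I P2=M P3=I  mem[L2]=0
5. P0: load  L1  bus=[BusRd]  L1: P0=S P1=I P2=S P3=I  mem[L1]=30
6. P2: load  L2  bus=[-]  L2: P0=I P1=I P2=M P3=I  mem[L2]=0
7. P2: load  L1  bus=[-]  L1: P0=S P1=I P2=S P3=I  mem[L1]=30
8. P1: load  L0  bus=[BusRd]  L0: P0=I P1=S P2=I P3=I  mem[L0]=50
9. P3: store L2 := 91  bus=[BusRdX,Flush]  L2: P0=I P1=I P2=I P3=M  mem[L2]=93
10. P3: load  L3  bus=[BusRd]  L3: P0=I P1=S P2=I P3=S  mem[L3]=20
11. P3: store L0 := 39  bus=[BusRdX]  L0: P0=I P1=I P2=I P3=M  mem[L0]=50
12. P3: store L3 := 80  bus=[BusRdX]  L3: P0=I P1=I P2=I P3=M  mem[L3]=20
13. P0: load  L1  bus=[-]  L1: P0=S P1=I P2=S P3=I  mem[L1]=30
14. P1: load  L1  bus=[BusRd]  L1: P0=S P1=S P2=S P3=I  mem[L1]=30
15. P1: store L1 := 88  bus=[BusRdX]  L1: P0=I P1=M P2=I P3=I  mem[L1]=30
16. P1: load  L1  bus=[-]  L1: P0=I P1=M P2=I P3=I  mem[L1]=30
17. P0: load  L0  bus=[BusRd,Flush]  L0: P0=S P1=I P2=I P3=S  mem[L0]=39
18. P1: load  L2  bus=[BusRd,Flush]  L2: P0=I P1=S P2=I P3=S  mem[L2]=91
19. P2: load  L3  bus=[BusRd,Flush]  L3: P0=I P1=I P2=S P3=S  mem[L3]=80
20. P2: store L2 := 36  bus=[BusRdX]  L2: P0=I P1=I P2=M P3=I  mem[L2]=91
21. P3: load  L1  bus=[BusRd,Flush]  L1: P0=I P1=S P2=I P3=S  mem[L1]=88
22. P3: load  L1  bus=[-]  L1: P0=I P1=S P2=I P3=S  mem[L1]=88
23. P0: store L2 := 18  bus=[BusRdX,Flush]  L2: P0=M P1=I P2=I P3=I  mem[L2]=36
24. P2: load  L1  bus=[BusRd]  L1: P0=I P1=S P2=S P3=S  mem[L1]=88
25. P3: store L1 := 87  bus=[BusRdX]  L1: P0=I P1=I P2=I P3=M  mem[L1]=88
26. P0: store L3 := 63  bus=[BusRdX]  L3: P0=M P1=I P2=I P3=I  mem[L3]=80
27. P1: store L0 := 56  bus=[BusRdX]  L0: P0=I P1=M P2=I P3=I  mem[L0]=39
28. P0: store L3 := 1  bus=[-]  L3: P0=M P1=I P2=I P3=I  mem[L3]=80
29. P1: load  L0  bus=[-]  L0: P0=I P1=M P2=I P3=I  mem[L0]=39

state = S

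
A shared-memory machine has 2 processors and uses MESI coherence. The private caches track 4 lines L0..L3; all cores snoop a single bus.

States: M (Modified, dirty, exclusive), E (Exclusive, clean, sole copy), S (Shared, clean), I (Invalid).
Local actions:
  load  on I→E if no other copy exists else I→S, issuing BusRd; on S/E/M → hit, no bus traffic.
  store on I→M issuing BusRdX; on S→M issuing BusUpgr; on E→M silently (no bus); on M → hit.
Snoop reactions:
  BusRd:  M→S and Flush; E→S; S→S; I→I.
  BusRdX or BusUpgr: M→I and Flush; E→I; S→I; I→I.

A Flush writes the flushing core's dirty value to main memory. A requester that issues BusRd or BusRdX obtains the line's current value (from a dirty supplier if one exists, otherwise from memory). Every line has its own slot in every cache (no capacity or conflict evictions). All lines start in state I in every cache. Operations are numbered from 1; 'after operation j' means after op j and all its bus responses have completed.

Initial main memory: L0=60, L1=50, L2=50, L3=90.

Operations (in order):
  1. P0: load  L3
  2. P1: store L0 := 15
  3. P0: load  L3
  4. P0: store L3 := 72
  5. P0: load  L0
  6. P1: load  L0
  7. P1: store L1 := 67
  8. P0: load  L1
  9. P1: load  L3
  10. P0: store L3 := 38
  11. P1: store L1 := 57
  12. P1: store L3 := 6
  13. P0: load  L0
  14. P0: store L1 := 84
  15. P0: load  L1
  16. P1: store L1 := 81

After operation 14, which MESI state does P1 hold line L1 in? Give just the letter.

state = I

[1] P0: load  L3 | P0:E(90), P1:I | bus: BusRd
[2] P1: store L0 := 15 | P0:I, P1:M(15) | bus: BusRdX
[3] P0: load  L3 | P0:E(90), P1:I | bus: none
[4] P0: store L3 := 72 | P0:M(72), P1:I | bus: none
[5] P0: load  L0 | P0:S(15), P1:S(15) | bus: BusRd,Flush
[6] P1: load  L0 | P0:S(15), P1:S(15) | bus: none
[7] P1: store L1 := 67 | P0:I, P1:M(67) | bus: BusRdX
[8] P0: load  L1 | P0:S(67), P1:S(67) | bus: BusRd,Flush
[9] P1: load  L3 | P0:S(72), P1:S(72) | bus: BusRd,Flush
[10] P0: store L3 := 38 | P0:M(38), P1:I | bus: BusUpgr
[11] P1: store L1 := 57 | P0:I, P1:M(57) | bus: BusUpgr
[12] P1: store L3 := 6 | P0:I, P1:M(6) | bus: BusRdX,Flush
[13] P0: load  L0 | P0:S(15), P1:S(15) | bus: none
[14] P0: store L1 := 84 | P0:M(84), P1:I | bus: BusRdX,Flush
[15] P0: load  L1 | P0:M(84), P1:I | bus: none
[16] P1: store L1 := 81 | P0:I, P1:M(81) | bus: BusRdX,Flush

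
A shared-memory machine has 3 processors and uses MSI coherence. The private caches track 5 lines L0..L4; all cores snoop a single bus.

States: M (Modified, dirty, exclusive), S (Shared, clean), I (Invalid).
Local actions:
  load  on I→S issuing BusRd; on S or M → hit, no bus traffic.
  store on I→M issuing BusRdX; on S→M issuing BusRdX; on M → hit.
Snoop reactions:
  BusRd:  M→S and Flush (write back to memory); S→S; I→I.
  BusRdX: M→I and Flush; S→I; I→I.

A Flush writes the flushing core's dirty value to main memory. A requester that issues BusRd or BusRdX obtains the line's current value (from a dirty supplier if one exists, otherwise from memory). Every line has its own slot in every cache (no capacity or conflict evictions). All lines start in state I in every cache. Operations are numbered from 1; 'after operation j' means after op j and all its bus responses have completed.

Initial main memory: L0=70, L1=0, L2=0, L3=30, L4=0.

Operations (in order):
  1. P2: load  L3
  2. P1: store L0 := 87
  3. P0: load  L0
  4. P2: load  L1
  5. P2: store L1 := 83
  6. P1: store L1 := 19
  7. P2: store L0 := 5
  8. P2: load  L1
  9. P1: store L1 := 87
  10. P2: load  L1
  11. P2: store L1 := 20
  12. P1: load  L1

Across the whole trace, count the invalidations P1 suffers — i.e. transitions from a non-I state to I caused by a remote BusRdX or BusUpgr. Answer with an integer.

invalidations = 2

step 1: P2: load  L3  ⟶  IIS  (L3)  txn=BusRd  M[L3]=30
step 2: P1: store L0 := 87  ⟶  IMI  (L0)  txn=BusRdX  M[L0]=70
step 3: P0: load  L0  ⟶  SSI  (L0)  txn=BusRd+Flush  M[L0]=87
step 4: P2: load  L1  ⟶  IIS  (L1)  txn=BusRd  M[L1]=0
step 5: P2: store L1 := 83  ⟶  IIM  (L1)  txn=BusRdX  M[L1]=0
step 6: P1: store L1 := 19  ⟶  IMI  (L1)  txn=BusRdX+Flush  M[L1]=83
step 7: P2: store L0 := 5  ⟶  IIM  (L0)  txn=BusRdX  M[L0]=87
step 8: P2: load  L1  ⟶  ISS  (L1)  txn=BusRd+Flush  M[L1]=19
step 9: P1: store L1 := 87  ⟶  IMI  (L1)  txn=BusRdX  M[L1]=19
step 10: P2: load  L1  ⟶  ISS  (L1)  txn=BusRd+Flush  M[L1]=87
step 11: P2: store L1 := 20  ⟶  IIM  (L1)  txn=BusRdX  M[L1]=87
step 12: P1: load  L1  ⟶  ISS  (L1)  txn=BusRd+Flush  M[L1]=20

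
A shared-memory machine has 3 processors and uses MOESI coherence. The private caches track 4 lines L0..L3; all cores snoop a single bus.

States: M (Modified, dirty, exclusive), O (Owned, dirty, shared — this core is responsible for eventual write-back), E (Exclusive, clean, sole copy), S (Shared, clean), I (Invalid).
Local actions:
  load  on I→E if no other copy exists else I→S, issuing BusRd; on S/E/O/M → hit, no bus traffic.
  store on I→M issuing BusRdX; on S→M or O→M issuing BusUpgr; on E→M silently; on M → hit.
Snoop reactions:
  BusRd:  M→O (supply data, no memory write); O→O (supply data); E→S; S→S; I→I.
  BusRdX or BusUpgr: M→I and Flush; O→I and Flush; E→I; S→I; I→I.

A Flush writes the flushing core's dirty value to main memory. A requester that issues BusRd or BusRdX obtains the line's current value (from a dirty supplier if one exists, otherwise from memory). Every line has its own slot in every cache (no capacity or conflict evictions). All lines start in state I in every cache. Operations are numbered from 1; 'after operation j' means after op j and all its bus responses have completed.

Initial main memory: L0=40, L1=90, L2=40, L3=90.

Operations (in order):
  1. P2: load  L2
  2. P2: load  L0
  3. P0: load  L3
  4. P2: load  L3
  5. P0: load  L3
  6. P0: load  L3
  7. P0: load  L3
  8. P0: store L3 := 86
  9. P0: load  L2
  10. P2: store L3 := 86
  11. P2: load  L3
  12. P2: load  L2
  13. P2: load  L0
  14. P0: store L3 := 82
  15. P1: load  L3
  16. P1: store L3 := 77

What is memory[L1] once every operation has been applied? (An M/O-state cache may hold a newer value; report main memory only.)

memory[L1] = 90

  op1 P2: load  L2 → I/I/E on L2; bus BusRd; mem=40
  op2 P2: load  L0 → I/I/E on L0; bus BusRd; mem=40
  op3 P0: load  L3 → E/I/I on L3; bus BusRd; mem=90
  op4 P2: load  L3 → S/I/S on L3; bus BusRd; mem=90
  op5 P0: load  L3 → S/I/S on L3; bus (none); mem=90
  op6 P0: load  L3 → S/I/S on L3; bus (none); mem=90
  op7 P0: load  L3 → S/I/S on L3; bus (none); mem=90
  op8 P0: store L3 := 86 → M/I/I on L3; bus BusUpgr; mem=90
  op9 P0: load  L2 → S/I/S on L2; bus BusRd; mem=40
  op10 P2: store L3 := 86 → I/I/M on L3; bus BusRdX Flush; mem=86
  op11 P2: load  L3 → I/I/M on L3; bus (none); mem=86
  op12 P2: load  L2 → S/I/S on L2; bus (none); mem=40
  op13 P2: load  L0 → I/I/E on L0; bus (none); mem=40
  op14 P0: store L3 := 82 → M/I/I on L3; bus BusRdX Flush; mem=86
  op15 P1: load  L3 → O/S/I on L3; bus BusRd; mem=86
  op16 P1: store L3 := 77 → I/M/I on L3; bus BusUpgr Flush; mem=82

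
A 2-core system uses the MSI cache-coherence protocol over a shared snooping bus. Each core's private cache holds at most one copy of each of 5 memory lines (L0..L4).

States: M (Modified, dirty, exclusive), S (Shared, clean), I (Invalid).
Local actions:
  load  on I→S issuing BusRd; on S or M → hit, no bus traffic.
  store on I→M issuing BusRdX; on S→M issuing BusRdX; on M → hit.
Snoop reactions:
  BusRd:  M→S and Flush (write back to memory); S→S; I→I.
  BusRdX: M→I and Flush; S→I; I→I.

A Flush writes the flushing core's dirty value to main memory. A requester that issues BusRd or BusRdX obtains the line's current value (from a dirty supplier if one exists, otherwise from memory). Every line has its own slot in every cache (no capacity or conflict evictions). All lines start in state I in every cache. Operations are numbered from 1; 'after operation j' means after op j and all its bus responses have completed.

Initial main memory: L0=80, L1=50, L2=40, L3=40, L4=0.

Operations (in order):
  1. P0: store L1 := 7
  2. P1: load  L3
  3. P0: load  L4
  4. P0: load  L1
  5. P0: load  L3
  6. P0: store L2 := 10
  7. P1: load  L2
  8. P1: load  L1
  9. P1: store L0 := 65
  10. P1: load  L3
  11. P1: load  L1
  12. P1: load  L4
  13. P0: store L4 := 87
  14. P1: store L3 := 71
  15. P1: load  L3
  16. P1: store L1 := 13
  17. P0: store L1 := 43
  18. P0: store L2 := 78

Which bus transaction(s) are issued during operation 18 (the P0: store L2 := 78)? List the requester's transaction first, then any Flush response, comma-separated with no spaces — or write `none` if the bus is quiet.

bus = BusRdX

1. P0: store L1 := 7  bus=[BusRdX]  L1: P0=M P1=I  mem[L1]=50
2. P1: load  L3  bus=[BusRd]  L3: P0=I P1=S  mem[L3]=40
3. P0: load  L4  bus=[BusRd]  L4: P0=S P1=I  mem[L4]=0
4. P0: load  L1  bus=[-]  L1: P0=M P1=I  mem[L1]=50
5. P0: load  L3  bus=[BusRd]  L3: P0=S P1=S  mem[L3]=40
6. P0: store L2 := 10  bus=[BusRdX]  L2: P0=M P1=I  mem[L2]=40
7. P1: load  L2  bus=[BusRd,Flush]  L2: P0=S P1=S  mem[L2]=10
8. P1: load  L1  bus=[BusRd,Flush]  L1: P0=S P1=S  mem[L1]=7
9. P1: store L0 := 65  bus=[BusRdX]  L0: P0=I P1=M  mem[L0]=80
10. P1: load  L3  bus=[-]  L3: P0=S P1=S  mem[L3]=40
11. P1: load  L1  bus=[-]  L1: P0=S P1=S  mem[L1]=7
12. P1: load  L4  bus=[BusRd]  L4: P0=S P1=S  mem[L4]=0
13. P0: store L4 := 87  bus=[BusRdX]  L4: P0=M P1=I  mem[L4]=0
14. P1: store L3 := 71  bus=[BusRdX]  L3: P0=I P1=M  mem[L3]=40
15. P1: load  L3  bus=[-]  L3: P0=I P1=M  mem[L3]=40
16. P1: store L1 := 13  bus=[BusRdX]  L1: P0=I P1=M  mem[L1]=7
17. P0: store L1 := 43  bus=[BusRdX,Flush]  L1: P0=M P1=I  mem[L1]=13
18. P0: store L2 := 78  bus=[BusRdX]  L2: P0=M P1=I  mem[L2]=10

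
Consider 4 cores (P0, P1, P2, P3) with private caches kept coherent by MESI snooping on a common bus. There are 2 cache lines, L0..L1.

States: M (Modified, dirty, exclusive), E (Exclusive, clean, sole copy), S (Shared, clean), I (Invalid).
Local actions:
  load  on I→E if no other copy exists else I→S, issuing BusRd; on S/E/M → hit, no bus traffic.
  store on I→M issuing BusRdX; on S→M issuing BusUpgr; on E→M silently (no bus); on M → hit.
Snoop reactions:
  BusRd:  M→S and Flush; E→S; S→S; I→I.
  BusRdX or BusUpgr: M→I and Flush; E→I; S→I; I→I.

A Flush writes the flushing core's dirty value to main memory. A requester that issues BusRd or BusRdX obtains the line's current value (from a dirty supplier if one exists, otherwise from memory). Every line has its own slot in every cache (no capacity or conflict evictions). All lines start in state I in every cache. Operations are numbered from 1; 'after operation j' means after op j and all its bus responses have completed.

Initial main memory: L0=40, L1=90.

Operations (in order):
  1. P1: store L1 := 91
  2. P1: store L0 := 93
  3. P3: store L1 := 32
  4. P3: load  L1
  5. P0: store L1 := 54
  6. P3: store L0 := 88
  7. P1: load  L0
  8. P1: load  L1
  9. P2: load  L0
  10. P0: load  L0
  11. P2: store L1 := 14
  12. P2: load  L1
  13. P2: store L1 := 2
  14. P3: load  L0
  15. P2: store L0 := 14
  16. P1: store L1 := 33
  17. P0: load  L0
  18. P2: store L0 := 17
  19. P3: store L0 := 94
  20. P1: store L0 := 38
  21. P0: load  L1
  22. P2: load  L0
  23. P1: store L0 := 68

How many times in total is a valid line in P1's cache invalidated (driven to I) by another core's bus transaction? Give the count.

1. P1: store L1 := 91  bus=[BusRdX]  L1: P0=I P1=M P2=I P3=I  mem[L1]=90
2. P1: store L0 := 93  bus=[BusRdX]  L0: P0=I P1=M P2=I P3=I  mem[L0]=40
3. P3: store L1 := 32  bus=[BusRdX,Flush]  L1: P0=I P1=I P2=I P3=M  mem[L1]=91
4. P3: load  L1  bus=[-]  L1: P0=I P1=I P2=I P3=M  mem[L1]=91
5. P0: store L1 := 54  bus=[BusRdX,Flush]  L1: P0=M P1=I P2=I P3=I  mem[L1]=32
6. P3: store L0 := 88  bus=[BusRdX,Flush]  L0: P0=I P1=I P2=I P3=M  mem[L0]=93
7. P1: load  L0  bus=[BusRd,Flush]  L0: P0=I P1=S P2=I P3=S  mem[L0]=88
8. P1: load  L1  bus=[BusRd,Flush]  L1: P0=S P1=S P2=I P3=I  mem[L1]=54
9. P2: load  L0  bus=[BusRd]  L0: P0=I P1=S P2=S P3=S  mem[L0]=88
10. P0: load  L0  bus=[BusRd]  L0: P0=S P1=S P2=S P3=S  mem[L0]=88
11. P2: store L1 := 14  bus=[BusRdX]  L1: P0=I P1=I P2=M P3=I  mem[L1]=54
12. P2: load  L1  bus=[-]  L1: P0=I P1=I P2=M P3=I  mem[L1]=54
13. P2: store L1 := 2  bus=[-]  L1: P0=I P1=I P2=M P3=I  mem[L1]=54
14. P3: load  L0  bus=[-]  L0: P0=S P1=S P2=S P3=S  mem[L0]=88
15. P2: store L0 := 14  bus=[BusUpgr]  L0: P0=I P1=I P2=M P3=I  mem[L0]=88
16. P1: store L1 := 33  bus=[BusRdX,Flush]  L1: P0=I P1=M P2=I P3=I  mem[L1]=2
17. P0: load  L0  bus=[BusRd,Flush]  L0: P0=S P1=I P2=S P3=I  mem[L0]=14
18. P2: store L0 := 17  bus=[BusUpgr]  L0: P0=I P1=I P2=M P3=I  mem[L0]=14
19. P3: store L0 := 94  bus=[BusRdX,Flush]  L0: P0=I P1=I P2=I P3=M  mem[L0]=17
20. P1: store L0 := 38  bus=[BusRdX,Flush]  L0: P0=I P1=M P2=I P3=I  mem[L0]=94
21. P0: load  L1  bus=[BusRd,Flush]  L1: P0=S P1=S P2=I P3=I  mem[L1]=33
22. P2: load  L0  bus=[BusRd,Flush]  L0: P0=I P1=S P2=S P3=I  mem[L0]=38
23. P1: store L0 := 68  bus=[BusUpgr]  L0: P0=I P1=M P2=I P3=I  mem[L0]=38

invalidations = 4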